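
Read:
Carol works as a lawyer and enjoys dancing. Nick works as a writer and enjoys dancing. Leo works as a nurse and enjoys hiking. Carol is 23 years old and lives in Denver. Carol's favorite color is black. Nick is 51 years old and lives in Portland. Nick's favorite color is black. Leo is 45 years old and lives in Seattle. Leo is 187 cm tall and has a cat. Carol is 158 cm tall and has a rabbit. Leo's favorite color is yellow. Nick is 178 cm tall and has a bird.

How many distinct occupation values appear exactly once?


Unique occupation values: 3

3


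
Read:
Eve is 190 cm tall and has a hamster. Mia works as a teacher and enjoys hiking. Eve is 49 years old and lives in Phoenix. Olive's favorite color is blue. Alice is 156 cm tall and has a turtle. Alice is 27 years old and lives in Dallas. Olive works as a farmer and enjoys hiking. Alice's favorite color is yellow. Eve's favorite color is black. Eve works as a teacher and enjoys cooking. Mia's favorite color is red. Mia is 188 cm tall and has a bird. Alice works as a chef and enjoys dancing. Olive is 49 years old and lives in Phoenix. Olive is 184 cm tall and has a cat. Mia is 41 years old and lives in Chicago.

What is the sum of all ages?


49+49+41+27 = 166

166


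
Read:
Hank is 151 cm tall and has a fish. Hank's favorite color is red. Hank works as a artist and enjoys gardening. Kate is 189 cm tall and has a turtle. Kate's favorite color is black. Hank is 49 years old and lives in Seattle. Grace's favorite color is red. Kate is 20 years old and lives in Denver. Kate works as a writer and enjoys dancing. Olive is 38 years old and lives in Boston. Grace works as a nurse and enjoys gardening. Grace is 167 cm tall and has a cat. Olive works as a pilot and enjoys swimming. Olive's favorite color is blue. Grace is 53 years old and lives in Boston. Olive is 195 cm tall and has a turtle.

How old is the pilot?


The pilot is Olive, age 38

38


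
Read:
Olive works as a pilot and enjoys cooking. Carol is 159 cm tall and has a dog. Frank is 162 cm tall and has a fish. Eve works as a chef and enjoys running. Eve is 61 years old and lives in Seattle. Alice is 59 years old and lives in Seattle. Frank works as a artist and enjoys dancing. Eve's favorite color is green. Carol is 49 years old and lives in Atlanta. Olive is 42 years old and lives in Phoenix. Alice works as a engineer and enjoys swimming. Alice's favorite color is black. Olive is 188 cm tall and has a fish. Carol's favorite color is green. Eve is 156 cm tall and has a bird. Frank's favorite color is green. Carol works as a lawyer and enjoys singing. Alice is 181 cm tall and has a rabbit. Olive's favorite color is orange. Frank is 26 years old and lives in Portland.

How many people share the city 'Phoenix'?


Count: 1

1


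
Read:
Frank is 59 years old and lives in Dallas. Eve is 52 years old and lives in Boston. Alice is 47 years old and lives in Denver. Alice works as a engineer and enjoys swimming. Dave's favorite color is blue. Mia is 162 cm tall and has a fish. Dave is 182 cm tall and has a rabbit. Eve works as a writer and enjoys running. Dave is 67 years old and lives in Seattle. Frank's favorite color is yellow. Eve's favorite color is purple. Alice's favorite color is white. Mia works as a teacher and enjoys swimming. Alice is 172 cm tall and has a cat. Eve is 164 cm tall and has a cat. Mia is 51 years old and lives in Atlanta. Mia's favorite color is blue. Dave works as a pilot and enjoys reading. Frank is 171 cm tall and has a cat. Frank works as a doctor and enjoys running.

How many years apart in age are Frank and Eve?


59 vs 52, diff = 7

7


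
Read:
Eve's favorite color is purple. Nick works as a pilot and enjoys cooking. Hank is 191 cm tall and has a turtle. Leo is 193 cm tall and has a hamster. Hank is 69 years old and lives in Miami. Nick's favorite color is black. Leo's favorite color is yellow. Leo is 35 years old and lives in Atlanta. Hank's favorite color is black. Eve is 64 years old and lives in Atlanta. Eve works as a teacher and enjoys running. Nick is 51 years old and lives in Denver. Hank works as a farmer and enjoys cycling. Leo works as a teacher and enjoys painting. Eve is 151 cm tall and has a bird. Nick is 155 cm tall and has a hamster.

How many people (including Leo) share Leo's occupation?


Leo is a teacher. Count = 2

2


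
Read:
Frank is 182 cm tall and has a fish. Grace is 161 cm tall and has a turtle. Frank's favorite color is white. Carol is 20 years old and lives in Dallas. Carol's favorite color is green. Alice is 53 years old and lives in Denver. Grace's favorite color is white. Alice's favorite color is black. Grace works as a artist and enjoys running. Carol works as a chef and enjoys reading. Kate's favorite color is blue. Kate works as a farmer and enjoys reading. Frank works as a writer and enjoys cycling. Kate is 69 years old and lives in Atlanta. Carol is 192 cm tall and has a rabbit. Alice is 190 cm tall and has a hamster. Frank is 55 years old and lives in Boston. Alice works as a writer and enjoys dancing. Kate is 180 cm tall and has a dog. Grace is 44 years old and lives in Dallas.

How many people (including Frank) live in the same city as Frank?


Frank lives in Boston. Count = 1

1


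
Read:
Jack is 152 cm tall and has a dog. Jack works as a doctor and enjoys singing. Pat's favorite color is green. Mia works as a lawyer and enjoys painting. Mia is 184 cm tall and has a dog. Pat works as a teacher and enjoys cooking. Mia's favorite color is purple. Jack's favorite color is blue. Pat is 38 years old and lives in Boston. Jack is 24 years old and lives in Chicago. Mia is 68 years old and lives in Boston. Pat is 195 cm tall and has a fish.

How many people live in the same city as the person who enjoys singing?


Person with hobby singing is Jack, city Chicago. Count = 1

1


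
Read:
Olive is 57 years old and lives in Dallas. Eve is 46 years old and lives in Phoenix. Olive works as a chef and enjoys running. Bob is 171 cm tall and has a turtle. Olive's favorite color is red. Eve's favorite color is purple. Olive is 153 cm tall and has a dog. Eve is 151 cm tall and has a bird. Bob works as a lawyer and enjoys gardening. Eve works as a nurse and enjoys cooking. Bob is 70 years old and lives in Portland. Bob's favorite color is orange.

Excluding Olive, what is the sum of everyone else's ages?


Sum (excluding Olive): 116

116


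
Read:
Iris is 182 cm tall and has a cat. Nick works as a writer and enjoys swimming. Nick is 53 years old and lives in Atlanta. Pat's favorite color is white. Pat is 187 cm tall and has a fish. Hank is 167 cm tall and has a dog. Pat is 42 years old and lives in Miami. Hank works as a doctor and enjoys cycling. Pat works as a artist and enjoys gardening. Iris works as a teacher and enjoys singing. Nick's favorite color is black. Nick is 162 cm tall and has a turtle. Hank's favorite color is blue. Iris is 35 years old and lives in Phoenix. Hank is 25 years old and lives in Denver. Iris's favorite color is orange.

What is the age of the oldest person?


Oldest: Nick at 53

53


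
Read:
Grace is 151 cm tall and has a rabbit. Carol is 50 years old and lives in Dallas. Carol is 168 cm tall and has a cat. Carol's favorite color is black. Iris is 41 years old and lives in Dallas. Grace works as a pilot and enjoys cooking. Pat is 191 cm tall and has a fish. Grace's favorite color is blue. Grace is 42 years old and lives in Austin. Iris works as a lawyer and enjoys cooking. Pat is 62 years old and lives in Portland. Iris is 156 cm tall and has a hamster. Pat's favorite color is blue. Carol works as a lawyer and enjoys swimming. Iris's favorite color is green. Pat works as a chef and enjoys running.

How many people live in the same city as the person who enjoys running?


Person with hobby running is Pat, city Portland. Count = 1

1


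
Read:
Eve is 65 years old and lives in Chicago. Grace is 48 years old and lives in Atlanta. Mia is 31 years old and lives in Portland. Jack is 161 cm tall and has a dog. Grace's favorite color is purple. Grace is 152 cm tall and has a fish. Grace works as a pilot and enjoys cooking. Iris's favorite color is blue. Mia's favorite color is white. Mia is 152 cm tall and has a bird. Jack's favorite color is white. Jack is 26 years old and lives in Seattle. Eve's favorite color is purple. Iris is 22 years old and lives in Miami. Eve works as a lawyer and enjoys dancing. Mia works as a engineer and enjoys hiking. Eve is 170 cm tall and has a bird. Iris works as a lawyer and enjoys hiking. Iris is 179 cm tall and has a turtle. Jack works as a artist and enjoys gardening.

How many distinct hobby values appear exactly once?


Unique hobby values: 3

3


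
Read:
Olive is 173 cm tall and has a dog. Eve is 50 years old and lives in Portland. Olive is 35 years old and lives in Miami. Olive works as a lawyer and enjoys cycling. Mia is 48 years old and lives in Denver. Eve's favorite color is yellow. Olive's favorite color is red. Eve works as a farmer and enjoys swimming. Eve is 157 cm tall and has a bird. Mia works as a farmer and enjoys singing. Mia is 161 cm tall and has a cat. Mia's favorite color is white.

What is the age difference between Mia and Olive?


|48 - 35| = 13

13


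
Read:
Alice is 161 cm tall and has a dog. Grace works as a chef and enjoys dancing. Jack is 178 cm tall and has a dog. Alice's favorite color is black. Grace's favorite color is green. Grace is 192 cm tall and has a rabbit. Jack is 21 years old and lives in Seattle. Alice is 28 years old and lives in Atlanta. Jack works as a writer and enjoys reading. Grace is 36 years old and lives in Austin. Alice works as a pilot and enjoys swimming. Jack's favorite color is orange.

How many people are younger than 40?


Filter: 3

3


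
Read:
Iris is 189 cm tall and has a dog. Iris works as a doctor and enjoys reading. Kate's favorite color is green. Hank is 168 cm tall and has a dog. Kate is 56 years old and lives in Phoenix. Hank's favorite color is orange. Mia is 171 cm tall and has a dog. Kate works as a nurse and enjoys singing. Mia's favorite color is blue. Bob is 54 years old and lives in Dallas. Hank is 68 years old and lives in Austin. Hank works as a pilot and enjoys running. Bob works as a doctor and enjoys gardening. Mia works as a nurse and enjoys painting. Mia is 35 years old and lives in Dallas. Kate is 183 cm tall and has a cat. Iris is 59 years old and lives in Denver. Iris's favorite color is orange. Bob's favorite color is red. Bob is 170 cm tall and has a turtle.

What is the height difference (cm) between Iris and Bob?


|189 - 170| = 19

19


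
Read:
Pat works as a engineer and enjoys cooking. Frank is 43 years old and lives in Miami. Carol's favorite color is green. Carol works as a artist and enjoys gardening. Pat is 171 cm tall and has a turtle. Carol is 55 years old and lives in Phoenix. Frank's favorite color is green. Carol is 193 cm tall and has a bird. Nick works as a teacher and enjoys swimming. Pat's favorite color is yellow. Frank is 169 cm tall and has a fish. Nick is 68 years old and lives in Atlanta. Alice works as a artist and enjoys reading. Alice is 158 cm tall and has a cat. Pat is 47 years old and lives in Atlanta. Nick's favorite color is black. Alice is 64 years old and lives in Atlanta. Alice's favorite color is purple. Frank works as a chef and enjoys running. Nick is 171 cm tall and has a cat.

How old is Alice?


Alice is 64 years old

64


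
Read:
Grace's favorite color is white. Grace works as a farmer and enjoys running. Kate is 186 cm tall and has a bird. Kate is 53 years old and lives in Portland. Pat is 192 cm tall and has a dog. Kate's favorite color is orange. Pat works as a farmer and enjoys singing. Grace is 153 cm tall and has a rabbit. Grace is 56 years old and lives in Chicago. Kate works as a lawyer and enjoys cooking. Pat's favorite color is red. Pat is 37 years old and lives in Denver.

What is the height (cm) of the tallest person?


Tallest: Pat at 192 cm

192


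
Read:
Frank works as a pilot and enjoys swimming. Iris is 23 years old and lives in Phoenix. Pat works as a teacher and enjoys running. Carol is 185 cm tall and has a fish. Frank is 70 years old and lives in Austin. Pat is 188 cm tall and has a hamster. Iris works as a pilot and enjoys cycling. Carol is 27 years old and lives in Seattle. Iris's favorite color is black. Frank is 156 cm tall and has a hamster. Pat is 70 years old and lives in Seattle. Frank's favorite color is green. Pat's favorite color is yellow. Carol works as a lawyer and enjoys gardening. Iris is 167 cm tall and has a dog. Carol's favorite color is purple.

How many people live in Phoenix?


Count in Phoenix: 1

1


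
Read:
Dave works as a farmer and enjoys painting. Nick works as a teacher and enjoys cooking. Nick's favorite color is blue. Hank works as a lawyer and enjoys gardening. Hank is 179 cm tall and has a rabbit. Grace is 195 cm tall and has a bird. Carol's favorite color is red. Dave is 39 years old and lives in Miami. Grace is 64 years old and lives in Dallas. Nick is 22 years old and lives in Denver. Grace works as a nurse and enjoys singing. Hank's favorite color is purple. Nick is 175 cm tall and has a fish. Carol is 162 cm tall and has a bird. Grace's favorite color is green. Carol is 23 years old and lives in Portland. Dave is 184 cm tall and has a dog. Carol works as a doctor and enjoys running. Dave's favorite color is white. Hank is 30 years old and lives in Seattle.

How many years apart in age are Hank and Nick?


30 vs 22, diff = 8

8


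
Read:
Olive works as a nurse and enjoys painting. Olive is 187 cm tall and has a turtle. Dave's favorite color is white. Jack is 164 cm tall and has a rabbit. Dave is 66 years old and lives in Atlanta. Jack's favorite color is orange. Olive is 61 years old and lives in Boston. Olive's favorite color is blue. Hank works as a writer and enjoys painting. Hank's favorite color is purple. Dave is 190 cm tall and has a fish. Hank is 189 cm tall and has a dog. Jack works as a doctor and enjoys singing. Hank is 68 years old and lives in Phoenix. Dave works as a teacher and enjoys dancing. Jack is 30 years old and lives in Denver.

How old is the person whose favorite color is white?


Person with favorite color=white is Dave, age 66

66


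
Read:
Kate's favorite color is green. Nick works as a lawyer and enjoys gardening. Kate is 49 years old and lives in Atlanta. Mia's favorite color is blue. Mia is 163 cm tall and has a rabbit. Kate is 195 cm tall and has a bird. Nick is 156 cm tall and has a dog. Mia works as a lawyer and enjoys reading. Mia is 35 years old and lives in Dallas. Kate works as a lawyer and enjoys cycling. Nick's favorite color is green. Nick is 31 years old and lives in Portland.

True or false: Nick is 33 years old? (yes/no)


Nick is actually 31. no

no


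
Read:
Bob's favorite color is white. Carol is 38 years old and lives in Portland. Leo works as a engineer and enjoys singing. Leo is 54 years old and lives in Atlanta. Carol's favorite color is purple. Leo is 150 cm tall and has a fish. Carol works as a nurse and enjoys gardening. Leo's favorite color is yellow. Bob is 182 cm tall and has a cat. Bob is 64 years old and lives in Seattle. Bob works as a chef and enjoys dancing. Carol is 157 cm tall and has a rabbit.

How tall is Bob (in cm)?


Bob is 182 cm tall

182


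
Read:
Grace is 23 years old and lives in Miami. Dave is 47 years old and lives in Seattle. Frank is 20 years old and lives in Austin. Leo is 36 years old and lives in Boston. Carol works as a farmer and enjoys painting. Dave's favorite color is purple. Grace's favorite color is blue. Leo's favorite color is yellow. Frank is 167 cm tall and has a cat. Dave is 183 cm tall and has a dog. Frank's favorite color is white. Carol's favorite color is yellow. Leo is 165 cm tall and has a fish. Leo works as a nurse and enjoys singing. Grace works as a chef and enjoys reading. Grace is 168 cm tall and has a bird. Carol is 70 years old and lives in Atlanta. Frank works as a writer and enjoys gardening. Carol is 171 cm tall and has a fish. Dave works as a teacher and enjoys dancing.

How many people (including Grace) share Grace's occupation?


Grace is a chef. Count = 1

1


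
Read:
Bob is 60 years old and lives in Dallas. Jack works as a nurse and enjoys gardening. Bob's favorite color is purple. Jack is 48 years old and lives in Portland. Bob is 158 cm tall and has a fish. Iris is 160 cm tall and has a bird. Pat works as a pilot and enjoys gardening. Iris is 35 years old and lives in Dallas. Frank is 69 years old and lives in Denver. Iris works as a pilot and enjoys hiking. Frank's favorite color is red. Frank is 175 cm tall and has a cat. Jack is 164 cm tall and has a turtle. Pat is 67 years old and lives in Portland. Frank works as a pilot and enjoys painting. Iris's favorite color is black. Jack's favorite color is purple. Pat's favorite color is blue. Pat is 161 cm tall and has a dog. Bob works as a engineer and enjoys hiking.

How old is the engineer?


The engineer is Bob, age 60

60


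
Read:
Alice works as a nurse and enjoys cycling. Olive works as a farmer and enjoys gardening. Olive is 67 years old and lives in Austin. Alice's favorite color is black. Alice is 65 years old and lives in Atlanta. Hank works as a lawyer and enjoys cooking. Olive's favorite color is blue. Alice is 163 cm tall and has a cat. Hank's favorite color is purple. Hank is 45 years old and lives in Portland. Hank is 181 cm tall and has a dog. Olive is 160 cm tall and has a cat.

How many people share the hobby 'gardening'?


Count: 1

1


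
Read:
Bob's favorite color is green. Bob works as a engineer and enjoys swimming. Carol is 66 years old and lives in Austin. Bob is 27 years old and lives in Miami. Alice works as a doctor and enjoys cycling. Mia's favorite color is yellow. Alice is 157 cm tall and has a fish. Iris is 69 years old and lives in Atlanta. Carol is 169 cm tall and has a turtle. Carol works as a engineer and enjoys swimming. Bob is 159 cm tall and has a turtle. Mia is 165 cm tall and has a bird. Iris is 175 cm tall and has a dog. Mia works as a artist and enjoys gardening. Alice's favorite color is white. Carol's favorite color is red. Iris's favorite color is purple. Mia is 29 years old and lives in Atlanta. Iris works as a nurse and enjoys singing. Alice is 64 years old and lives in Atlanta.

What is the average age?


Sum=255, n=5, avg=51

51


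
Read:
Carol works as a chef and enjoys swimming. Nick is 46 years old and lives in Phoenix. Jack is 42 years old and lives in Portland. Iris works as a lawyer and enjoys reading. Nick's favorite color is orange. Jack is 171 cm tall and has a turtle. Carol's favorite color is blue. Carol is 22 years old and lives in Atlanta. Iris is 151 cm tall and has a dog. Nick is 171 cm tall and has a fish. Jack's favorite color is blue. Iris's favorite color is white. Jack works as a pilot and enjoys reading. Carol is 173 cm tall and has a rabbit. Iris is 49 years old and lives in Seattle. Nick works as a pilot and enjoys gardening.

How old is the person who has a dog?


Person with dog is Iris, age 49

49


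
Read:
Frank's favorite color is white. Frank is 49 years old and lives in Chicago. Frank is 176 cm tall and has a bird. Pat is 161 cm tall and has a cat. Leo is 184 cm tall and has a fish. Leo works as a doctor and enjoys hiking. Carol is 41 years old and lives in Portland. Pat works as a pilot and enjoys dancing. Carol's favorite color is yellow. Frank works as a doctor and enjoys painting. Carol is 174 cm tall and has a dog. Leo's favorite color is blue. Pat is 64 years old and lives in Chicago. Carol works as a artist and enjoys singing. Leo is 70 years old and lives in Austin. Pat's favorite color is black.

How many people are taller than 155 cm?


Taller than 155: 4

4


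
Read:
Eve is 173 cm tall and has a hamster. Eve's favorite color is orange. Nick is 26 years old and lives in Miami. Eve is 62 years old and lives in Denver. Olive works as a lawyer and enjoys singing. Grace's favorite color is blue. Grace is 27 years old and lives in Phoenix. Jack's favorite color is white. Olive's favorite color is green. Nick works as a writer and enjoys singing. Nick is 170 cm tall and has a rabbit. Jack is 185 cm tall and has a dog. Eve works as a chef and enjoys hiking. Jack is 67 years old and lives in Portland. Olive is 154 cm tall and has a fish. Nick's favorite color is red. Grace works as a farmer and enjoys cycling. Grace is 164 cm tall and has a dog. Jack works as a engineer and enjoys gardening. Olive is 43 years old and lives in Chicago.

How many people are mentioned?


People: Nick, Jack, Grace, Eve, Olive. Count = 5

5


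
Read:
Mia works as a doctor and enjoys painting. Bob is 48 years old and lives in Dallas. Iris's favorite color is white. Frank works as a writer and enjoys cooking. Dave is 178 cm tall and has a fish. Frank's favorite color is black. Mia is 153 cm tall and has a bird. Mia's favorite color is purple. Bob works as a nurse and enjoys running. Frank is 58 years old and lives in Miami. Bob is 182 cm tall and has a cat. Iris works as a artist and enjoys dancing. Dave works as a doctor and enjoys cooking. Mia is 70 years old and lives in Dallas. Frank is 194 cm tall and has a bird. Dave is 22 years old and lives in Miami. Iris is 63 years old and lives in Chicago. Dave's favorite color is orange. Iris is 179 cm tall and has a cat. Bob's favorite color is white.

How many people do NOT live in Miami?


Not in Miami: 3

3


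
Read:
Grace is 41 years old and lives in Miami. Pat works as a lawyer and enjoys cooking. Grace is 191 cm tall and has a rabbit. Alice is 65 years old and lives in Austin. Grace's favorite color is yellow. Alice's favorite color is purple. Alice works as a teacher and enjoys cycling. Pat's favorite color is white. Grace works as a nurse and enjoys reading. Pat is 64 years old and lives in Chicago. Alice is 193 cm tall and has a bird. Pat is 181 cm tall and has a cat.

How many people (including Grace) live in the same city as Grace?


Grace lives in Miami. Count = 1

1


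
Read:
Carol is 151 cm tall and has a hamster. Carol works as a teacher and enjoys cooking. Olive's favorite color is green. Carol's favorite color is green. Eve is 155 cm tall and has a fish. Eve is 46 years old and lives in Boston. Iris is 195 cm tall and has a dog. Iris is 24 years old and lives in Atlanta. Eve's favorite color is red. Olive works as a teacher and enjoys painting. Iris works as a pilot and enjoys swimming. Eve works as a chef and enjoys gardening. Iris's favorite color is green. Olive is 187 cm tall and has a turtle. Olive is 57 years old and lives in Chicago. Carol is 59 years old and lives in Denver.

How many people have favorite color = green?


Count: 3

3


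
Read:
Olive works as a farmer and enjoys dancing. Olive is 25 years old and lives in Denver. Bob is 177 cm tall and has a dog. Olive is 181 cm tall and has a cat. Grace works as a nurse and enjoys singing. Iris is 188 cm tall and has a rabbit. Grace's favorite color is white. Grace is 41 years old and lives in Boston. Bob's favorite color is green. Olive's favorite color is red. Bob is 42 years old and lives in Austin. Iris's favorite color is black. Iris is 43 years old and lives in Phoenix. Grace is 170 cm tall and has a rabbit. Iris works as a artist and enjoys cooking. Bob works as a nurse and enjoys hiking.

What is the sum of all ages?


25+43+41+42 = 151

151


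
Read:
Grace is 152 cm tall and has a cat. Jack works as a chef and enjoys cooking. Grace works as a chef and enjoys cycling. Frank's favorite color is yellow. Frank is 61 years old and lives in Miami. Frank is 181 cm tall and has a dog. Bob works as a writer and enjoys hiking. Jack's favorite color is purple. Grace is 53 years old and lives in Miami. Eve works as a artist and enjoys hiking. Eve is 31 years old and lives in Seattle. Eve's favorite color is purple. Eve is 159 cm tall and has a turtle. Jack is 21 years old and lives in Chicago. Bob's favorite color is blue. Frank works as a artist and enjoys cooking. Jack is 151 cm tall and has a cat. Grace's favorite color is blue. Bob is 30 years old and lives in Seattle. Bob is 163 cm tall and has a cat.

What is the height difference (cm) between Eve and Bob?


|159 - 163| = 4

4


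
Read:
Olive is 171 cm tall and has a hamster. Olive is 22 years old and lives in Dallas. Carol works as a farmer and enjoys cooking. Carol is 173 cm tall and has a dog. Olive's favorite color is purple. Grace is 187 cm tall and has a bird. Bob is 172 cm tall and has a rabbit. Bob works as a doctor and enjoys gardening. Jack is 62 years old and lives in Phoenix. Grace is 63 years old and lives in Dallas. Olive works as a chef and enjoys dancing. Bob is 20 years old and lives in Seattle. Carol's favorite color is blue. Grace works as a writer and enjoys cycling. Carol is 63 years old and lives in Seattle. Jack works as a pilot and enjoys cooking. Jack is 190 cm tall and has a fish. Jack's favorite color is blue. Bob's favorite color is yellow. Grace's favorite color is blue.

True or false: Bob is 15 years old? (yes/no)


Bob is actually 20. no

no


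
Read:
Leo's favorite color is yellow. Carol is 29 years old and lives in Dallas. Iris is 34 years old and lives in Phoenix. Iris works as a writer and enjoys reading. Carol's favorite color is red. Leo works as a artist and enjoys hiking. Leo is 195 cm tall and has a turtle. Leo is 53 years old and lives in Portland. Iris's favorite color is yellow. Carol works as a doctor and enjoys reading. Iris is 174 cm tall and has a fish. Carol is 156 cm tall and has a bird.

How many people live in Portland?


Count in Portland: 1

1


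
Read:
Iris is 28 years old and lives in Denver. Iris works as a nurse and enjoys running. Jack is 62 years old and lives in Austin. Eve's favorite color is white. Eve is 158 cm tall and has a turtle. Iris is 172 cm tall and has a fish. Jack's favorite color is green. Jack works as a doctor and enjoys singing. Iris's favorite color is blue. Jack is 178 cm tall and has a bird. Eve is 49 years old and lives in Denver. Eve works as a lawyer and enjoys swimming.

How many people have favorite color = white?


Count: 1

1


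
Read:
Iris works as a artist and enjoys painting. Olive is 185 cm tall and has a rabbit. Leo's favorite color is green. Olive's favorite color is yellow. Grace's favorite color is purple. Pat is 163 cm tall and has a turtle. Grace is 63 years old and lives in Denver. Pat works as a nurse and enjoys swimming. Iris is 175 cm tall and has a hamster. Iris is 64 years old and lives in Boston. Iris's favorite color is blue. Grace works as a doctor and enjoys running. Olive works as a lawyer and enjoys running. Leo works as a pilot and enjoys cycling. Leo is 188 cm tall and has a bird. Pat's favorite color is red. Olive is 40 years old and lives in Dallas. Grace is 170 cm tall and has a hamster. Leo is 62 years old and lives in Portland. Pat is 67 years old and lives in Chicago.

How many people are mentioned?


People: Pat, Olive, Iris, Grace, Leo. Count = 5

5


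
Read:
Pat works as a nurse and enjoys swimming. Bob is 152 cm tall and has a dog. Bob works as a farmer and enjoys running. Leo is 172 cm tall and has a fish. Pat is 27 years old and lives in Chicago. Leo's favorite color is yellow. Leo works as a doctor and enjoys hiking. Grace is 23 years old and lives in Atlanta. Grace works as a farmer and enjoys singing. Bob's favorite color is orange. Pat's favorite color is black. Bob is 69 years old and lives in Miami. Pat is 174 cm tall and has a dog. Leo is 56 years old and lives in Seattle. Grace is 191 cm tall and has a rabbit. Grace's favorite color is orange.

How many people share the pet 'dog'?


Count: 2

2


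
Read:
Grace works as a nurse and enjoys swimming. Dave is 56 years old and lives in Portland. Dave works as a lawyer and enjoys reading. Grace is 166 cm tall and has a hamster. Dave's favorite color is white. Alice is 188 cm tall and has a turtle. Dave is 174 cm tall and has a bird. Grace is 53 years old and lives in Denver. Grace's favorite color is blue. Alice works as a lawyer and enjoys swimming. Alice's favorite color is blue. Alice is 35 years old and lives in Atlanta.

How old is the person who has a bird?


Person with bird is Dave, age 56

56


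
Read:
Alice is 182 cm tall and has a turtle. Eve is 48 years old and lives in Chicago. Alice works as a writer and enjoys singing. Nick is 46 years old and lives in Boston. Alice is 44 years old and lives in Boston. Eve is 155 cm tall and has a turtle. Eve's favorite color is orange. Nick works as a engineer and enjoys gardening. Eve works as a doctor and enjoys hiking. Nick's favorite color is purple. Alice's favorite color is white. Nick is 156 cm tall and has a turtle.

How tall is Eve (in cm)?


Eve is 155 cm tall

155


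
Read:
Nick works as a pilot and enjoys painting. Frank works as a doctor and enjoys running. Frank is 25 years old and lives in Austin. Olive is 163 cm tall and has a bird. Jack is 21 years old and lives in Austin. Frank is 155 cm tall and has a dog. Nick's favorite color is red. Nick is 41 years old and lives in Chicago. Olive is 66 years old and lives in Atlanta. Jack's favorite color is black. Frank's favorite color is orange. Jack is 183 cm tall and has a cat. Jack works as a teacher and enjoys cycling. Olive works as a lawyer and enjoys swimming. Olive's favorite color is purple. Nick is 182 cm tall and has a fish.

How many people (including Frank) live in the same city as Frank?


Frank lives in Austin. Count = 2

2


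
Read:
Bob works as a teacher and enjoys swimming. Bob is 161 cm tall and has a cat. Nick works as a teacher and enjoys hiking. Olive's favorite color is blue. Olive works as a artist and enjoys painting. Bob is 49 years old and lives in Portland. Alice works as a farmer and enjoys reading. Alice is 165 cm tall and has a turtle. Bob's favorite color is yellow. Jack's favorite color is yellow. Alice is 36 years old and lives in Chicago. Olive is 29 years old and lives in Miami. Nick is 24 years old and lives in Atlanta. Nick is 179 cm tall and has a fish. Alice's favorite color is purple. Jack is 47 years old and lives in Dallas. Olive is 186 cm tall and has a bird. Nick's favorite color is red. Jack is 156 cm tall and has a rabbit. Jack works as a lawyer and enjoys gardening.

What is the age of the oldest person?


Oldest: Bob at 49

49


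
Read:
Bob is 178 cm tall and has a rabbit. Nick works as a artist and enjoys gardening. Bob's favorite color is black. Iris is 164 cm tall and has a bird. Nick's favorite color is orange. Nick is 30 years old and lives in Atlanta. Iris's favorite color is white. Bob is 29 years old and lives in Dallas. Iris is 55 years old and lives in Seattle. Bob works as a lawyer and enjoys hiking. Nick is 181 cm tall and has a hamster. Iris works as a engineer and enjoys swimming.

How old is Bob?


Bob is 29 years old

29


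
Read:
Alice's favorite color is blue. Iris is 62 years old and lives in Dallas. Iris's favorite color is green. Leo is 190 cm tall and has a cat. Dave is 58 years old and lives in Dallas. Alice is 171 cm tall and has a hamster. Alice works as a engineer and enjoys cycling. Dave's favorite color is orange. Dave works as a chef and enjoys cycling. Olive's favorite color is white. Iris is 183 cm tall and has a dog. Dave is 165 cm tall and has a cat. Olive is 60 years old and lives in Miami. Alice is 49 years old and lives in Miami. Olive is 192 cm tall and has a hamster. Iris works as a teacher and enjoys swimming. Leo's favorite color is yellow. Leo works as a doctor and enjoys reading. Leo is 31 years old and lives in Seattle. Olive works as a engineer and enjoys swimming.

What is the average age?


Sum=260, n=5, avg=52

52


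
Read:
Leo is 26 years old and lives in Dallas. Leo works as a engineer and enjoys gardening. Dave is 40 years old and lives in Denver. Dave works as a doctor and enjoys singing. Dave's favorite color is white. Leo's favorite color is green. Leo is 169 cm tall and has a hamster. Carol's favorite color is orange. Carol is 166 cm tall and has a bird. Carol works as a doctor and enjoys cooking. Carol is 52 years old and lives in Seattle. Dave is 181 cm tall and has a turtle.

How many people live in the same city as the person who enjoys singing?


Person with hobby singing is Dave, city Denver. Count = 1

1


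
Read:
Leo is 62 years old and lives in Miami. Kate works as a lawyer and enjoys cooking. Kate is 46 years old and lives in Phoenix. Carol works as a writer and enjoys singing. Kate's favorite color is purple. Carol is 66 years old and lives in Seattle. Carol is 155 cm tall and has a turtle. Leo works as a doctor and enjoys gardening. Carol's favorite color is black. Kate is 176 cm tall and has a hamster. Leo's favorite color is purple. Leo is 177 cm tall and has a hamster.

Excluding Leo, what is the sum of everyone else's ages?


Sum (excluding Leo): 112

112


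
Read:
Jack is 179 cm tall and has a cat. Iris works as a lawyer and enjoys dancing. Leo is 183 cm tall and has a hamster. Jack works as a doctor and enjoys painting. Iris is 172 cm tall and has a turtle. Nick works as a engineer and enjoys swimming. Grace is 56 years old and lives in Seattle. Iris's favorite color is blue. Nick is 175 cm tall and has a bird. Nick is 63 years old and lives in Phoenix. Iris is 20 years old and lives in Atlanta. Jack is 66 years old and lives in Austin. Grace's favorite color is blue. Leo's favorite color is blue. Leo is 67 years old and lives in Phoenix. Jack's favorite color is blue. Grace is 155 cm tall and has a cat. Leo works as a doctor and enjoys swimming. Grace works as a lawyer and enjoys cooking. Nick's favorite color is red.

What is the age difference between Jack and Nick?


|66 - 63| = 3

3


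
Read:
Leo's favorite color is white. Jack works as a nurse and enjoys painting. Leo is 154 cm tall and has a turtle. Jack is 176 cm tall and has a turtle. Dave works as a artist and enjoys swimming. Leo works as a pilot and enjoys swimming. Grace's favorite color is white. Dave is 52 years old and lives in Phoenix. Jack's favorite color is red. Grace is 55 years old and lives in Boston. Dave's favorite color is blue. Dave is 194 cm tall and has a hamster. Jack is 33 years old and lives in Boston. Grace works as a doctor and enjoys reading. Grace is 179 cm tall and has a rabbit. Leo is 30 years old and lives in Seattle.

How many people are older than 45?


Filter: 2

2


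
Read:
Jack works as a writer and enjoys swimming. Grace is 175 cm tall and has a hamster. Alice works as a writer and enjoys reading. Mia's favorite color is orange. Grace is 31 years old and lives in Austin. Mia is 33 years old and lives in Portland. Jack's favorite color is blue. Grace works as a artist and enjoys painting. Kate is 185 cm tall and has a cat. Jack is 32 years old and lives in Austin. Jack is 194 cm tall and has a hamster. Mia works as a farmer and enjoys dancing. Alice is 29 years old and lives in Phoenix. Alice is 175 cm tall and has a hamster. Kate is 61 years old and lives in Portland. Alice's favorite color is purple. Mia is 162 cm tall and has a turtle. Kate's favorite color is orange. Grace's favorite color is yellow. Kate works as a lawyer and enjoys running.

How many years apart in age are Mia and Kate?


33 vs 61, diff = 28

28


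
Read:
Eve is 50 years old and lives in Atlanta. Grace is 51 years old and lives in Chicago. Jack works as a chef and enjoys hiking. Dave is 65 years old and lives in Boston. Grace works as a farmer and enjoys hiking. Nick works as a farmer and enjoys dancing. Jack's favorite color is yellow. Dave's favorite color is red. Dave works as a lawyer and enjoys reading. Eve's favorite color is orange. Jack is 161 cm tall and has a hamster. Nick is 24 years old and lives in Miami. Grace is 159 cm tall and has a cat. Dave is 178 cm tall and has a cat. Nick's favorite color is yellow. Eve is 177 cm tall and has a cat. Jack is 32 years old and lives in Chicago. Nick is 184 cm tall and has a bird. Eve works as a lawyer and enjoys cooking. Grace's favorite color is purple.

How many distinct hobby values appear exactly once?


Unique hobby values: 3

3


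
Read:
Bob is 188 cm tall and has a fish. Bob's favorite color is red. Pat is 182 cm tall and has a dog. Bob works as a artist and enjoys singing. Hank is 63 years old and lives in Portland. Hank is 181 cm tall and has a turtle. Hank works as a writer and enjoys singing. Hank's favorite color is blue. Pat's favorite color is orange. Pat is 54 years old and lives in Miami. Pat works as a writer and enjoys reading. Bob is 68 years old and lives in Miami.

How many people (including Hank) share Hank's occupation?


Hank is a writer. Count = 2

2


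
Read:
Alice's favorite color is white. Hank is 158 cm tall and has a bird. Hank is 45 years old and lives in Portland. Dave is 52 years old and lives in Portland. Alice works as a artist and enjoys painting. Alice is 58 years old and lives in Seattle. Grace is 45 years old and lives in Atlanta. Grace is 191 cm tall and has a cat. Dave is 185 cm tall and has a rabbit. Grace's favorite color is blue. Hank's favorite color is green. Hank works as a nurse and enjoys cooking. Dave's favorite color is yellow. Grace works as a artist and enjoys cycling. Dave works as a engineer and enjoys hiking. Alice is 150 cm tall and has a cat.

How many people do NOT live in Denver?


Not in Denver: 4

4


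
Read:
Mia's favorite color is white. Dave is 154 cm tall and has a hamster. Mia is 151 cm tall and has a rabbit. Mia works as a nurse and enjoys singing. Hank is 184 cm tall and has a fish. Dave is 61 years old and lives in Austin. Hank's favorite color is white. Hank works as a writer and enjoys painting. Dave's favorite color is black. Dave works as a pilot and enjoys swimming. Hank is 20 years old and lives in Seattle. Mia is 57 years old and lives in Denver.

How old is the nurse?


The nurse is Mia, age 57

57


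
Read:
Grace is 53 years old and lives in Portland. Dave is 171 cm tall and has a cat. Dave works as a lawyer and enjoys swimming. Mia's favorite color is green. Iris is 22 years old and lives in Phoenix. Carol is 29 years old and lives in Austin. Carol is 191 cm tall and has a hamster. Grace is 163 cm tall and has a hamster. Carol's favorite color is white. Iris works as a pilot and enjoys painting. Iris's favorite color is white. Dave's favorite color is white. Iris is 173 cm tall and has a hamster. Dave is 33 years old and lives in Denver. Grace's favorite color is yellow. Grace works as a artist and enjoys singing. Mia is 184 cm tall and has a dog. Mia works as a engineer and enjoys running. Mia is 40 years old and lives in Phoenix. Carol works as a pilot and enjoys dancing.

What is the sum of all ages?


29+22+53+33+40 = 177

177


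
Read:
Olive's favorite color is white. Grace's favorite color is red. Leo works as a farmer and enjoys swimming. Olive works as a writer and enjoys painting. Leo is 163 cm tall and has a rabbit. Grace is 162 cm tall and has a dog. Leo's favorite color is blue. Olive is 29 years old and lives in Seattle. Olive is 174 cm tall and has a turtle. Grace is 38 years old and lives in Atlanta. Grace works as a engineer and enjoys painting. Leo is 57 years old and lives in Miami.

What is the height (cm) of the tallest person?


Tallest: Olive at 174 cm

174


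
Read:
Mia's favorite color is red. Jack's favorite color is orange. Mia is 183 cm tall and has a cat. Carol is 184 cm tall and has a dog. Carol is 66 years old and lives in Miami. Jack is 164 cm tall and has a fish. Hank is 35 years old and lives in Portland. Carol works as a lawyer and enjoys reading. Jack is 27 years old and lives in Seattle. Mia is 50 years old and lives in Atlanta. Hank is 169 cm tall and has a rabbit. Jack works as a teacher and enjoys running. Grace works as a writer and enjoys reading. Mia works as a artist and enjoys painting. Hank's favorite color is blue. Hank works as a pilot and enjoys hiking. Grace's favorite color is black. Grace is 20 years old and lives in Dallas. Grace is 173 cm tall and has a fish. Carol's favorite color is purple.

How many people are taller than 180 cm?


Taller than 180: 2

2
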